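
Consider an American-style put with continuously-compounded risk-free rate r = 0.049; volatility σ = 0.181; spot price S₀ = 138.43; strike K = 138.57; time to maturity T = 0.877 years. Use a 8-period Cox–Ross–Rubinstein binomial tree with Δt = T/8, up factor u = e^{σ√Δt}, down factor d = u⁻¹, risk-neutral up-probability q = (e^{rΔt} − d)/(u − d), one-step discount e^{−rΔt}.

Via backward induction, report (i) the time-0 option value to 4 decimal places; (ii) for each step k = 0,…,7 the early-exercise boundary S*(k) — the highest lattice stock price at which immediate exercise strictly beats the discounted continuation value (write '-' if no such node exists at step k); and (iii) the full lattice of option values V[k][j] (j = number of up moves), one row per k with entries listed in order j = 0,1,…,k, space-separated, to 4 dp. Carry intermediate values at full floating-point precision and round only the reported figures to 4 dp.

Δt=0.10963, u=1.06176, d=0.94183, q=0.52993, disc=e^(-rΔt)=0.99464
k=8 terminal: V=max(K-S,0) → 52.8628 41.9492 29.6460 15.7760 0.1400 0.0000 0.0000 0.0000 0.0000
k=7: j=0 S=91.0005 intr=47.5695 cont=46.8271 V=47.5695[EX]; j=1 S=102.5881 intr=35.9819 cont=35.2395 V=35.9819[EX]; j=2 S=115.6513 intr=22.9187 cont=22.1764 V=22.9187[EX]; j=3 S=130.3778 intr=8.1922 cont=7.4499 V=8.1922[EX]; j=4 S=146.9795 intr=0.0000 cont=0.0655 V=0.0655[hold]; j=5 S=165.6953 intr=0.0000 cont=0.0000 V=0.0000[hold]; j=6 S=186.7942 intr=0.0000 cont=0.0000 V=0.0000[hold]; j=7 S=210.5797 intr=0.0000 cont=0.0000 V=0.0000[hold]  S*(7)=130.3778
k=6: j=0 S=96.6208 intr=41.9492 cont=41.2069 V=41.9492[EX]; j=1 S=108.9240 intr=29.6460 cont=28.9036 V=29.6460[EX]; j=2 S=122.7940 intr=15.7760 cont=15.0337 V=15.7760[EX]; j=3 S=138.4300 intr=0.1400 cont=3.8648 V=3.8648[hold]; j=4 S=156.0571 intr=0.0000 cont=0.0306 V=0.0306[hold]; j=5 S=175.9287 intr=0.0000 cont=0.0000 V=0.0000[hold]; j=6 S=198.3307 intr=0.0000 cont=0.0000 V=0.0000[hold]  S*(6)=122.7940
k=5: j=0 S=102.5881 intr=35.9819 cont=35.2395 V=35.9819[EX]; j=1 S=115.6513 intr=22.9187 cont=22.1764 V=22.9187[EX]; j=2 S=130.3778 intr=8.1922 cont=9.4132 V=9.4132[hold]; j=3 S=146.9795 intr=0.0000 cont=1.8231 V=1.8231[hold]; j=4 S=165.6953 intr=0.0000 cont=0.0143 V=0.0143[hold]; j=5 S=186.7942 intr=0.0000 cont=0.0000 V=0.0000[hold]  S*(5)=115.6513
k=4: j=0 S=108.9240 intr=29.6460 cont=28.9036 V=29.6460[EX]; j=1 S=122.7940 intr=15.7760 cont=15.6772 V=15.7760[EX]; j=2 S=138.4300 intr=0.1400 cont=5.3621 V=5.3621[hold]; j=3 S=156.0571 intr=0.0000 cont=0.8599 V=0.8599[hold]; j=4 S=175.9287 intr=0.0000 cont=0.0067 V=0.0067[hold]  S*(4)=122.7940
k=3: j=0 S=115.6513 intr=22.9187 cont=22.1764 V=22.9187[EX]; j=1 S=130.3778 intr=8.1922 cont=10.2024 V=10.2024[hold]; j=2 S=146.9795 intr=0.0000 cont=2.9603 V=2.9603[hold]; j=3 S=165.6953 intr=0.0000 cont=0.4056 V=0.4056[hold]  S*(3)=115.6513
k=2: j=0 S=122.7940 intr=15.7760 cont=16.0932 V=16.0932[hold]; j=1 S=138.4300 intr=0.1400 cont=6.3305 V=6.3305[hold]; j=2 S=156.0571 intr=0.0000 cont=1.5979 V=1.5979[hold]  S*(2)=-
k=1: j=0 S=130.3778 intr=8.1922 cont=10.8611 V=10.8611[hold]; j=1 S=146.9795 intr=0.0000 cont=3.8020 V=3.8020[hold]  S*(1)=-
k=0: j=0 S=138.4300 intr=0.1400 cont=7.0821 V=7.0821[hold]  S*(0)=-

price = 7.0821
boundary = - - - 115.6513 122.7940 115.6513 122.7940 130.3778
tree:
7.0821
10.8611 3.8020
16.0932 6.3305 1.5979
22.9187 10.2024 2.9603 0.4056
29.6460 15.7760 5.3621 0.8599 0.0067
35.9819 22.9187 9.4132 1.8231 0.0143 0.0000
41.9492 29.6460 15.7760 3.8648 0.0306 0.0000 0.0000
47.5695 35.9819 22.9187 8.1922 0.0655 0.0000 0.0000 0.0000
52.8628 41.9492 29.6460 15.7760 0.1400 0.0000 0.0000 0.0000 0.0000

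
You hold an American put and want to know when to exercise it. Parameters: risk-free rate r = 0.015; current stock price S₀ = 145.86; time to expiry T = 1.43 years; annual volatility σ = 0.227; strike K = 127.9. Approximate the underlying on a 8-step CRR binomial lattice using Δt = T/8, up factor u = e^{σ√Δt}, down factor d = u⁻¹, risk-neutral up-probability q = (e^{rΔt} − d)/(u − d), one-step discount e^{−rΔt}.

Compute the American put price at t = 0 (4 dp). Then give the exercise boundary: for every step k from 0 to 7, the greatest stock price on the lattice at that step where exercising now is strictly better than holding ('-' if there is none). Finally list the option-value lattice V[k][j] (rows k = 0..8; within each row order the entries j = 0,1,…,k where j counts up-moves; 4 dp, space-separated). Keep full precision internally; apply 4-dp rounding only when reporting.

params: Δt=0.17875 u=1.10073 d=0.90849 q=0.48999 e^(-rΔt)=0.99732
t_8 payoffs: 60.2151 45.8926 28.5394 7.5142 0.0000 0.0000 0.0000 0.0000 0.0000
t_7: node(7,0) S=74.5028 payoff=53.3972 vs cont=53.0547 → 53.3972 [stop]  node(7,1) S=90.2679 payoff=37.6321 vs cont=37.2896 → 37.6321 [stop]  node(7,2) S=109.3691 payoff=18.5309 vs cont=18.1884 → 18.5309 [stop]  node(7,3) S=132.5121 payoff=0.0000 vs cont=3.8221 → 3.8221 [wait]  node(7,4) S=160.5524 payoff=0.0000 vs cont=0.0000 → 0.0000 [wait]  node(7,5) S=194.5261 payoff=0.0000 vs cont=0.0000 → 0.0000 [wait]  node(7,6) S=235.6887 payoff=0.0000 vs cont=0.0000 → 0.0000 [wait]  node(7,7) S=285.5617 payoff=0.0000 vs cont=0.0000 → 0.0000 [wait]  ⇒ S*(7)=109.3691
t_6: node(6,0) S=82.0074 payoff=45.8926 vs cont=45.5501 → 45.8926 [stop]  node(6,1) S=99.3606 payoff=28.5394 vs cont=28.1970 → 28.5394 [stop]  node(6,2) S=120.3858 payoff=7.5142 vs cont=11.2934 → 11.2934 [wait]  node(6,3) S=145.8600 payoff=0.0000 vs cont=1.9441 → 1.9441 [wait]  node(6,4) S=176.7247 payoff=0.0000 vs cont=0.0000 → 0.0000 [wait]  node(6,5) S=214.1205 payoff=0.0000 vs cont=0.0000 → 0.0000 [wait]  node(6,6) S=259.4295 payoff=0.0000 vs cont=0.0000 → 0.0000 [wait]  ⇒ S*(6)=99.3606
t_5: node(5,0) S=90.2679 payoff=37.6321 vs cont=37.2896 → 37.6321 [stop]  node(5,1) S=109.3691 payoff=18.5309 vs cont=20.0352 → 20.0352 [wait]  node(5,2) S=132.5121 payoff=0.0000 vs cont=6.6943 → 6.6943 [wait]  node(5,3) S=160.5524 payoff=0.0000 vs cont=0.9888 → 0.9888 [wait]  node(5,4) S=194.5261 payoff=0.0000 vs cont=0.0000 → 0.0000 [wait]  node(5,5) S=235.6887 payoff=0.0000 vs cont=0.0000 → 0.0000 [wait]  ⇒ S*(5)=90.2679
t_4: node(4,0) S=99.3606 payoff=28.5394 vs cont=28.9321 → 28.9321 [wait]  node(4,1) S=120.3858 payoff=7.5142 vs cont=13.4622 → 13.4622 [wait]  node(4,2) S=145.8600 payoff=0.0000 vs cont=3.8882 → 3.8882 [wait]  node(4,3) S=176.7247 payoff=0.0000 vs cont=0.5030 → 0.5030 [wait]  node(4,4) S=214.1205 payoff=0.0000 vs cont=0.0000 → 0.0000 [wait]  ⇒ S*(4)=-
t_3: node(3,0) S=109.3691 payoff=18.5309 vs cont=21.2948 → 21.2948 [wait]  node(3,1) S=132.5121 payoff=0.0000 vs cont=8.7475 → 8.7475 [wait]  node(3,2) S=160.5524 payoff=0.0000 vs cont=2.2235 → 2.2235 [wait]  node(3,3) S=194.5261 payoff=0.0000 vs cont=0.2558 → 0.2558 [wait]  ⇒ S*(3)=-
t_2: node(2,0) S=120.3858 payoff=7.5142 vs cont=15.1062 → 15.1062 [wait]  node(2,1) S=145.8600 payoff=0.0000 vs cont=5.5360 → 5.5360 [wait]  node(2,2) S=176.7247 payoff=0.0000 vs cont=1.2560 → 1.2560 [wait]  ⇒ S*(2)=-
t_1: node(1,0) S=132.5121 payoff=0.0000 vs cont=10.3890 → 10.3890 [wait]  node(1,1) S=160.5524 payoff=0.0000 vs cont=3.4296 → 3.4296 [wait]  ⇒ S*(1)=-
t_0: node(0,0) S=145.8600 payoff=0.0000 vs cont=6.9603 → 6.9603 [wait]  ⇒ S*(0)=-

price = 6.9603
boundary = - - - - - 90.2679 99.3606 109.3691
tree:
6.9603
10.3890 3.4296
15.1062 5.5360 1.2560
21.2948 8.7475 2.2235 0.2558
28.9321 13.4622 3.8882 0.5030 0.0000
37.6321 20.0352 6.6943 0.9888 0.0000 0.0000
45.8926 28.5394 11.2934 1.9441 0.0000 0.0000 0.0000
53.3972 37.6321 18.5309 3.8221 0.0000 0.0000 0.0000 0.0000
60.2151 45.8926 28.5394 7.5142 0.0000 0.0000 0.0000 0.0000 0.0000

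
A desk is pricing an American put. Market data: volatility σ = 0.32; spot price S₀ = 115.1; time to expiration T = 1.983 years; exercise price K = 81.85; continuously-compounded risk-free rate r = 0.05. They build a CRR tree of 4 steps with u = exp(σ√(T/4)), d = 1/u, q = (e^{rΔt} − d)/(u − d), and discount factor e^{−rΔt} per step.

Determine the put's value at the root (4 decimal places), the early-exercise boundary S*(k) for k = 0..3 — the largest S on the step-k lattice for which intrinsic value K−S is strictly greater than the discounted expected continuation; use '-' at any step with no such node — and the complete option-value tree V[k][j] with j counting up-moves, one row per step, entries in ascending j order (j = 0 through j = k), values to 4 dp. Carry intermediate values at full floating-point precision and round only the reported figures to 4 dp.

price = 4.1670
boundary = - - - 58.5493
tree:
4.1670
7.5398 0.9920
13.4080 2.0303 0.0000
23.3007 4.1553 0.0000 0.0000
35.1119 8.5046 0.0000 0.0000 0.0000

Δt=0.49575  u=1.25271  d=0.79827  q=0.49914  discount=0.97552
step 4 (expiry): payoffs max(K−S,0) = 35.1119 8.5046 0.0000 0.0000 0.0000
step 3: (k=3,j=0): S=58.5493, (K−S)⁺=23.3007, hold=21.2967 ⇒ V=23.3007 exercise | (k=3,j=1): S=91.8807, (K−S)⁺=0.0000, hold=4.1553 ⇒ V=4.1553 continue | (k=3,j=2): S=144.1871, (K−S)⁺=0.0000, hold=0.0000 ⇒ V=0.0000 continue | (k=3,j=3): S=226.2708, (K−S)⁺=0.0000, hold=0.0000 ⇒ V=0.0000 continue  boundary S*=58.5493
step 2: (k=2,j=0): S=73.3454, (K−S)⁺=8.5046, hold=13.4080 ⇒ V=13.4080 continue | (k=2,j=1): S=115.1000, (K−S)⁺=0.0000, hold=2.0303 ⇒ V=2.0303 continue | (k=2,j=2): S=180.6248, (K−S)⁺=0.0000, hold=0.0000 ⇒ V=0.0000 continue  boundary S*=-
step 1: (k=1,j=0): S=91.8807, (K−S)⁺=0.0000, hold=7.5398 ⇒ V=7.5398 continue | (k=1,j=1): S=144.1871, (K−S)⁺=0.0000, hold=0.9920 ⇒ V=0.9920 continue  boundary S*=-
step 0: (k=0,j=0): S=115.1000, (K−S)⁺=0.0000, hold=4.1670 ⇒ V=4.1670 continue  boundary S*=-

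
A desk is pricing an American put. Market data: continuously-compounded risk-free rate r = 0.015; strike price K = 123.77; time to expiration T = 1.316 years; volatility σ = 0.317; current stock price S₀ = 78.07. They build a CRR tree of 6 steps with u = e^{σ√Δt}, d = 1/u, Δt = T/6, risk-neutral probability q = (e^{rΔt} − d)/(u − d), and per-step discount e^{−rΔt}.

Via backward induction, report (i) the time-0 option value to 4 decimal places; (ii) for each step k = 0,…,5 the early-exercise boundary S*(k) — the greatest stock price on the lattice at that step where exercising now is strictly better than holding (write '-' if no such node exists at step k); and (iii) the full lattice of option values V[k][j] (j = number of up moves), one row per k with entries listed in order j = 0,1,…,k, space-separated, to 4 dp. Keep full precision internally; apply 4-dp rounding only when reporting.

params: Δt=0.21933 u=1.16005 d=0.86203 q=0.47401 e^(-rΔt)=0.99672
t_6 payoffs: 91.7346 80.6597 65.7560 45.7000 18.7105 0.0000 0.0000
t_5: node(5,0) S=37.1626 payoff=86.6074 vs cont=86.2009 → 86.6074 [stop]  node(5,1) S=50.0100 payoff=73.7600 vs cont=73.3534 → 73.7600 [stop]  node(5,2) S=67.2990 payoff=56.4710 vs cont=56.0645 → 56.4710 [stop]  node(5,3) S=90.5649 payoff=33.2051 vs cont=32.7986 → 33.2051 [stop]  node(5,4) S=121.8740 payoff=1.8960 vs cont=9.8092 → 9.8092 [wait]  node(5,5) S=164.0071 payoff=0.0000 vs cont=0.0000 → 0.0000 [wait]  ⇒ S*(5)=90.5649
t_4: node(4,0) S=43.1103 payoff=80.6597 vs cont=80.2531 → 80.6597 [stop]  node(4,1) S=58.0140 payoff=65.7560 vs cont=65.3495 → 65.7560 [stop]  node(4,2) S=78.0700 payoff=45.7000 vs cont=45.2935 → 45.7000 [stop]  node(4,3) S=105.0595 payoff=18.7105 vs cont=22.0425 → 22.0425 [wait]  node(4,4) S=141.3796 payoff=0.0000 vs cont=5.1426 → 5.1426 [wait]  ⇒ S*(4)=78.0700
t_3: node(3,0) S=50.0100 payoff=73.7600 vs cont=73.3534 → 73.7600 [stop]  node(3,1) S=67.2990 payoff=56.4710 vs cont=56.0645 → 56.4710 [stop]  node(3,2) S=90.5649 payoff=33.2051 vs cont=34.3728 → 34.3728 [wait]  node(3,3) S=121.8740 payoff=1.8960 vs cont=13.9857 → 13.9857 [wait]  ⇒ S*(3)=67.2990
t_2: node(2,0) S=58.0140 payoff=65.7560 vs cont=65.3495 → 65.7560 [stop]  node(2,1) S=78.0700 payoff=45.7000 vs cont=45.8452 → 45.8452 [wait]  node(2,2) S=105.0595 payoff=18.7105 vs cont=24.6279 → 24.6279 [wait]  ⇒ S*(2)=58.0140
t_1: node(1,0) S=67.2990 payoff=56.4710 vs cont=56.1331 → 56.4710 [stop]  node(1,1) S=90.5649 payoff=33.2051 vs cont=35.6704 → 35.6704 [wait]  ⇒ S*(1)=67.2990
t_0: node(0,0) S=78.0700 payoff=45.7000 vs cont=46.4582 → 46.4582 [wait]  ⇒ S*(0)=-

price = 46.4582
boundary = - 67.2990 58.0140 67.2990 78.0700 90.5649
tree:
46.4582
56.4710 35.6704
65.7560 45.8452 24.6279
73.7600 56.4710 34.3728 13.9857
80.6597 65.7560 45.7000 22.0425 5.1426
86.6074 73.7600 56.4710 33.2051 9.8092 0.0000
91.7346 80.6597 65.7560 45.7000 18.7105 0.0000 0.0000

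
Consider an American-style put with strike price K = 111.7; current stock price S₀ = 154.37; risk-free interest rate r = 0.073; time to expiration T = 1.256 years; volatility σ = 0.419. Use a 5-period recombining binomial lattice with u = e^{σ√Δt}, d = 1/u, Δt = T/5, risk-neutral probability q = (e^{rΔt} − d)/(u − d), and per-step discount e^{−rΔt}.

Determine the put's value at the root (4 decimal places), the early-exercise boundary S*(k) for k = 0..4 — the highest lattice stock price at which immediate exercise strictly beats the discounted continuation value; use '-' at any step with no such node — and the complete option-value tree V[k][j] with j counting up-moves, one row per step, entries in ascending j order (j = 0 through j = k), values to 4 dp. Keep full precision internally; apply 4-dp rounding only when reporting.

Δt=0.25120  u=1.23368  d=0.81058  q=0.49143  discount=0.98183
step 5 (expiry): payoffs max(K−S,0) = 57.6807 29.4843 0.0000 0.0000 0.0000 0.0000
step 4: (k=4,j=0): S=66.6426, (K−S)⁺=45.0574, hold=43.0278 ⇒ V=45.0574 exercise | (k=4,j=1): S=101.4279, (K−S)⁺=10.2721, hold=14.7223 ⇒ V=14.7223 continue | (k=4,j=2): S=154.3700, (K−S)⁺=0.0000, hold=0.0000 ⇒ V=0.0000 continue | (k=4,j=3): S=234.9462, (K−S)⁺=0.0000, hold=0.0000 ⇒ V=0.0000 continue | (k=4,j=4): S=357.5807, (K−S)⁺=0.0000, hold=0.0000 ⇒ V=0.0000 continue  boundary S*=66.6426
step 3: (k=3,j=0): S=82.2157, (K−S)⁺=29.4843, hold=29.6019 ⇒ V=29.6019 continue | (k=3,j=1): S=125.1296, (K−S)⁺=0.0000, hold=7.3512 ⇒ V=7.3512 continue | (k=3,j=2): S=190.4433, (K−S)⁺=0.0000, hold=0.0000 ⇒ V=0.0000 continue | (k=3,j=3): S=289.8487, (K−S)⁺=0.0000, hold=0.0000 ⇒ V=0.0000 continue  boundary S*=-
step 2: (k=2,j=0): S=101.4279, (K−S)⁺=10.2721, hold=18.3280 ⇒ V=18.3280 continue | (k=2,j=1): S=154.3700, (K−S)⁺=0.0000, hold=3.6707 ⇒ V=3.6707 continue | (k=2,j=2): S=234.9462, (K−S)⁺=0.0000, hold=0.0000 ⇒ V=0.0000 continue  boundary S*=-
step 1: (k=1,j=0): S=125.1296, (K−S)⁺=0.0000, hold=10.9228 ⇒ V=10.9228 continue | (k=1,j=1): S=190.4433, (K−S)⁺=0.0000, hold=1.8329 ⇒ V=1.8329 continue  boundary S*=-
step 0: (k=0,j=0): S=154.3700, (K−S)⁺=0.0000, hold=6.3384 ⇒ V=6.3384 continue  boundary S*=-

price = 6.3384
boundary = - - - - 66.6426
tree:
6.3384
10.9228 1.8329
18.3280 3.6707 0.0000
29.6019 7.3512 0.0000 0.0000
45.0574 14.7223 0.0000 0.0000 0.0000
57.6807 29.4843 0.0000 0.0000 0.0000 0.0000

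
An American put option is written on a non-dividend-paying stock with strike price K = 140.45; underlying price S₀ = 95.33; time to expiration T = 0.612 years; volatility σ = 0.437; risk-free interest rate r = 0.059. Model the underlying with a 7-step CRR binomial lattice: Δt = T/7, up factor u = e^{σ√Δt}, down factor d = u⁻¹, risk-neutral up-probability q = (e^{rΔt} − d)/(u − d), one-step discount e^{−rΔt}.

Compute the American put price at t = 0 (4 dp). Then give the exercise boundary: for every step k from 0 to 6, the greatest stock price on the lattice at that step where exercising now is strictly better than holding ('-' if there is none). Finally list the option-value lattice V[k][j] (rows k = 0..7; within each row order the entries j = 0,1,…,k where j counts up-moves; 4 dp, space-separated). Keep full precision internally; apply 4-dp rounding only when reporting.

price = 45.4336
boundary = - 83.7747 95.3300 83.7747 95.3300 108.4792 123.4420
tree:
45.4336
56.6753 34.1066
66.8299 45.1200 22.8992
75.7537 56.6753 32.9426 12.5919
83.5958 66.8299 45.1200 20.5003 4.4180
90.4873 75.7537 56.6753 31.9708 8.6684 0.0000
96.5435 83.5958 66.8299 45.1200 17.0080 0.0000 0.0000
101.8655 90.4873 75.7537 56.6753 31.9708 0.0000 0.0000 0.0000

Δt=0.08743, u=1.13793, d=0.87879, q=0.48770, disc=e^(-rΔt)=0.99485
k=7 terminal: V=max(K-S,0) → 101.8655 90.4873 75.7537 56.6753 31.9708 0.0000 0.0000 0.0000
k=6: j=0 S=43.9065 intr=96.5435 cont=95.8209 V=96.5435[EX]; j=1 S=56.8542 intr=83.5958 cont=82.8732 V=83.5958[EX]; j=2 S=73.6201 intr=66.8299 cont=66.1073 V=66.8299[EX]; j=3 S=95.3300 intr=45.1200 cont=44.3974 V=45.1200[EX]; j=4 S=123.4420 intr=17.0080 cont=16.2945 V=17.0080[EX]; j=5 S=159.8441 intr=0.0000 cont=0.0000 V=0.0000[hold]; j=6 S=206.9808 intr=0.0000 cont=0.0000 V=0.0000[hold]  S*(6)=123.4420
k=5: j=0 S=49.9627 intr=90.4873 cont=89.7647 V=90.4873[EX]; j=1 S=64.6963 intr=75.7537 cont=75.0311 V=75.7537[EX]; j=2 S=83.7747 intr=56.6753 cont=55.9527 V=56.6753[EX]; j=3 S=108.4792 intr=31.9708 cont=31.2482 V=31.9708[EX]; j=4 S=140.4688 intr=0.0000 cont=8.6684 V=8.6684[hold]; j=5 S=181.8919 intr=0.0000 cont=0.0000 V=0.0000[hold]  S*(5)=108.4792
k=4: j=0 S=56.8542 intr=83.5958 cont=82.8732 V=83.5958[EX]; j=1 S=73.6201 intr=66.8299 cont=66.1073 V=66.8299[EX]; j=2 S=95.3300 intr=45.1200 cont=44.3974 V=45.1200[EX]; j=3 S=123.4420 intr=17.0080 cont=20.5003 V=20.5003[hold]; j=4 S=159.8441 intr=0.0000 cont=4.4180 V=4.4180[hold]  S*(4)=95.3300
k=3: j=0 S=64.6963 intr=75.7537 cont=75.0311 V=75.7537[EX]; j=1 S=83.7747 intr=56.6753 cont=55.9527 V=56.6753[EX]; j=2 S=108.4792 intr=31.9708 cont=32.9426 V=32.9426[hold]; j=3 S=140.4688 intr=0.0000 cont=12.5919 V=12.5919[hold]  S*(3)=83.7747
k=2: j=0 S=73.6201 intr=66.8299 cont=66.1073 V=66.8299[EX]; j=1 S=95.3300 intr=45.1200 cont=44.8689 V=45.1200[EX]; j=2 S=123.4420 intr=17.0080 cont=22.8992 V=22.8992[hold]  S*(2)=95.3300
k=1: j=0 S=83.7747 intr=56.6753 cont=55.9527 V=56.6753[EX]; j=1 S=108.4792 intr=31.9708 cont=34.1066 V=34.1066[hold]  S*(1)=83.7747
k=0: j=0 S=95.3300 intr=45.1200 cont=45.4336 V=45.4336[hold]  S*(0)=-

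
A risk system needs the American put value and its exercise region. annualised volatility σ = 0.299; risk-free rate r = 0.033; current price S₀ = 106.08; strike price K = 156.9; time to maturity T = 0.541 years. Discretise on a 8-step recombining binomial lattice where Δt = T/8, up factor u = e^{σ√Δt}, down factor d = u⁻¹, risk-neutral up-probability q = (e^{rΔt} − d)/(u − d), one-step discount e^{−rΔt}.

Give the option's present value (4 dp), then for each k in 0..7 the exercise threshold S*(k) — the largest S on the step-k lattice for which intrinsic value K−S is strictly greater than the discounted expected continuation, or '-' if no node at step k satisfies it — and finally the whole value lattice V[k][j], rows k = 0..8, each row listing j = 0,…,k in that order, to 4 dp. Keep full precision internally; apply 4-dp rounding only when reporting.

price = 50.8200
boundary = 106.0800 114.6573 106.0800 114.6573 106.0800 114.6573 123.9282 133.9487
tree:
50.8200
58.7557 42.2427
66.0977 50.8200 33.5080
72.8905 58.7557 42.2427 24.7455
79.1751 66.0977 50.8200 33.0497 16.3825
84.9895 72.8905 58.7557 42.2427 23.8174 8.8691
90.3690 79.1751 66.0977 50.8200 32.9718 14.5827 3.0782
95.3461 84.9895 72.8905 58.7557 42.2427 22.9513 6.1082 0.0000
99.9509 90.3690 79.1751 66.0977 50.8200 32.9718 12.1206 0.0000 0.0000

params: Δt=0.06763 u=1.08086 d=0.92519 q=0.49492 e^(-rΔt)=0.99777
t_8 payoffs: 99.9509 90.3690 79.1751 66.0977 50.8200 32.9718 12.1206 0.0000 0.0000
t_7: node(7,0) S=61.5539 payoff=95.3461 vs cont=94.9964 → 95.3461 [stop]  node(7,1) S=71.9105 payoff=84.9895 vs cont=84.6398 → 84.9895 [stop]  node(7,2) S=84.0095 payoff=72.8905 vs cont=72.5407 → 72.8905 [stop]  node(7,3) S=98.1443 payoff=58.7557 vs cont=58.4059 → 58.7557 [stop]  node(7,4) S=114.6573 payoff=42.2427 vs cont=41.8929 → 42.2427 [stop]  node(7,5) S=133.9487 payoff=22.9513 vs cont=22.6016 → 22.9513 [stop]  node(7,6) S=156.4858 payoff=0.4142 vs cont=6.1082 → 6.1082 [wait]  node(7,7) S=182.8149 payoff=0.0000 vs cont=0.0000 → 0.0000 [wait]  ⇒ S*(7)=133.9487
t_6: node(6,0) S=66.5310 payoff=90.3690 vs cont=90.0193 → 90.3690 [stop]  node(6,1) S=77.7249 payoff=79.1751 vs cont=78.8253 → 79.1751 [stop]  node(6,2) S=90.8023 payoff=66.0977 vs cont=65.7479 → 66.0977 [stop]  node(6,3) S=106.0800 payoff=50.8200 vs cont=50.4702 → 50.8200 [stop]  node(6,4) S=123.9282 payoff=32.9718 vs cont=32.6221 → 32.9718 [stop]  node(6,5) S=144.7794 payoff=12.1206 vs cont=14.5827 → 14.5827 [wait]  node(6,6) S=169.1388 payoff=0.0000 vs cont=3.0782 → 3.0782 [wait]  ⇒ S*(6)=123.9282
t_5: node(5,0) S=71.9105 payoff=84.9895 vs cont=84.6398 → 84.9895 [stop]  node(5,1) S=84.0095 payoff=72.8905 vs cont=72.5407 → 72.8905 [stop]  node(5,2) S=98.1443 payoff=58.7557 vs cont=58.4059 → 58.7557 [stop]  node(5,3) S=114.6573 payoff=42.2427 vs cont=41.8929 → 42.2427 [stop]  node(5,4) S=133.9487 payoff=22.9513 vs cont=23.8174 → 23.8174 [wait]  node(5,5) S=156.4858 payoff=0.4142 vs cont=8.8691 → 8.8691 [wait]  ⇒ S*(5)=114.6573
t_4: node(4,0) S=77.7249 payoff=79.1751 vs cont=78.8253 → 79.1751 [stop]  node(4,1) S=90.8023 payoff=66.0977 vs cont=65.7479 → 66.0977 [stop]  node(4,2) S=106.0800 payoff=50.8200 vs cont=50.4702 → 50.8200 [stop]  node(4,3) S=123.9282 payoff=32.9718 vs cont=33.0497 → 33.0497 [wait]  node(4,4) S=144.7794 payoff=12.1206 vs cont=16.3825 → 16.3825 [wait]  ⇒ S*(4)=106.0800
t_3: node(3,0) S=84.0095 payoff=72.8905 vs cont=72.5407 → 72.8905 [stop]  node(3,1) S=98.1443 payoff=58.7557 vs cont=58.4059 → 58.7557 [stop]  node(3,2) S=114.6573 payoff=42.2427 vs cont=41.9314 → 42.2427 [stop]  node(3,3) S=133.9487 payoff=22.9513 vs cont=24.7455 → 24.7455 [wait]  ⇒ S*(3)=114.6573
t_2: node(2,0) S=90.8023 payoff=66.0977 vs cont=65.7479 → 66.0977 [stop]  node(2,1) S=106.0800 payoff=50.8200 vs cont=50.4702 → 50.8200 [stop]  node(2,2) S=123.9282 payoff=32.9718 vs cont=33.5080 → 33.5080 [wait]  ⇒ S*(2)=106.0800
t_1: node(1,0) S=98.1443 payoff=58.7557 vs cont=58.4059 → 58.7557 [stop]  node(1,1) S=114.6573 payoff=42.2427 vs cont=42.1577 → 42.2427 [stop]  ⇒ S*(1)=114.6573
t_0: node(0,0) S=106.0800 payoff=50.8200 vs cont=50.4702 → 50.8200 [stop]  ⇒ S*(0)=106.0800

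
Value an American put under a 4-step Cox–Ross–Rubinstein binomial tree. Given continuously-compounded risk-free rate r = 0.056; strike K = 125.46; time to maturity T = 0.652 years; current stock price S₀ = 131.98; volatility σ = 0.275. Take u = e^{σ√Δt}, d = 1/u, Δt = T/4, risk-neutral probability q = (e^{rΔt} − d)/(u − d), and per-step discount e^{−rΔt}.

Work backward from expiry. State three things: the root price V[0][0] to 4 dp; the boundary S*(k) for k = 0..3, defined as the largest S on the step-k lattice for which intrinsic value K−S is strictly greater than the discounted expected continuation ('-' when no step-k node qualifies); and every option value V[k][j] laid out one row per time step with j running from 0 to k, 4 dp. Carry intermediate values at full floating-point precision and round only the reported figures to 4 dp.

params: Δt=0.16300 u=1.11742 d=0.89492 q=0.51348 e^(-rΔt)=0.99091
t_4 payoffs: 40.8084 19.7608 0.0000 0.0000 0.0000
t_3: node(3,0) S=94.5918 payoff=30.8682 vs cont=29.7282 → 30.8682 [stop]  node(3,1) S=118.1109 payoff=7.3491 vs cont=9.5266 → 9.5266 [wait]  node(3,2) S=147.4777 payoff=0.0000 vs cont=0.0000 → 0.0000 [wait]  node(3,3) S=184.1462 payoff=0.0000 vs cont=0.0000 → 0.0000 [wait]  ⇒ S*(3)=94.5918
t_2: node(2,0) S=105.6992 payoff=19.7608 vs cont=19.7287 → 19.7608 [stop]  node(2,1) S=131.9800 payoff=0.0000 vs cont=4.5927 → 4.5927 [wait]  node(2,2) S=164.7952 payoff=0.0000 vs cont=0.0000 → 0.0000 [wait]  ⇒ S*(2)=105.6992
t_1: node(1,0) S=118.1109 payoff=7.3491 vs cont=11.8635 → 11.8635 [wait]  node(1,1) S=147.4777 payoff=0.0000 vs cont=2.2141 → 2.2141 [wait]  ⇒ S*(1)=-
t_0: node(0,0) S=131.9800 payoff=0.0000 vs cont=6.8459 → 6.8459 [wait]  ⇒ S*(0)=-

price = 6.8459
boundary = - - 105.6992 94.5918
tree:
6.8459
11.8635 2.2141
19.7608 4.5927 0.0000
30.8682 9.5266 0.0000 0.0000
40.8084 19.7608 0.0000 0.0000 0.0000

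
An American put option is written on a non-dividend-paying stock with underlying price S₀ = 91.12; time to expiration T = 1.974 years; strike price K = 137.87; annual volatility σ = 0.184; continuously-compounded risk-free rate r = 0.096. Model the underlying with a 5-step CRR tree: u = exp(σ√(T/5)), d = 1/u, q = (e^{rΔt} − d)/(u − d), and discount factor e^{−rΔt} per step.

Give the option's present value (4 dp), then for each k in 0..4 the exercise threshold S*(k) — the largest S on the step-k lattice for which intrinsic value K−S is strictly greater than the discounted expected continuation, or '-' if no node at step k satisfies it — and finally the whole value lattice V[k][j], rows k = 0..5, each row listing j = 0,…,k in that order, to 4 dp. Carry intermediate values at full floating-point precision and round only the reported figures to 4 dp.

price = 46.7500
boundary = 91.1200 102.2878 114.8243 102.2878 114.8243
tree:
46.7500
56.6985 35.5822
65.5608 46.7500 23.0457
73.4555 56.6985 35.5822 9.9578
80.4883 65.5608 46.7500 23.0457 3.1289
86.7532 73.4555 56.6985 35.5822 8.9727 0.0000

params: Δt=0.39480 u=1.12256 d=0.89082 q=0.63782 e^(-rΔt)=0.96281
t_5 payoffs: 86.7532 73.4555 56.6985 35.5822 8.9727 0.0000
t_4: node(4,0) S=57.3817 payoff=80.4883 vs cont=75.3607 → 80.4883 [stop]  node(4,1) S=72.3092 payoff=65.5608 vs cont=60.4332 → 65.5608 [stop]  node(4,2) S=91.1200 payoff=46.7500 vs cont=41.6224 → 46.7500 [stop]  node(4,3) S=114.8243 payoff=23.0457 vs cont=17.9181 → 23.0457 [stop]  node(4,4) S=144.6951 payoff=0.0000 vs cont=3.1289 → 3.1289 [wait]  ⇒ S*(4)=114.8243
t_3: node(3,0) S=64.4145 payoff=73.4555 vs cont=68.3279 → 73.4555 [stop]  node(3,1) S=81.1715 payoff=56.6985 vs cont=51.5709 → 56.6985 [stop]  node(3,2) S=102.2878 payoff=35.5822 vs cont=30.4546 → 35.5822 [stop]  node(3,3) S=128.8973 payoff=8.9727 vs cont=9.9578 → 9.9578 [wait]  ⇒ S*(3)=102.2878
t_2: node(2,0) S=72.3092 payoff=65.5608 vs cont=60.4332 → 65.5608 [stop]  node(2,1) S=91.1200 payoff=46.7500 vs cont=41.6224 → 46.7500 [stop]  node(2,2) S=114.8243 payoff=23.0457 vs cont=18.5231 → 23.0457 [stop]  ⇒ S*(2)=114.8243
t_1: node(1,0) S=81.1715 payoff=56.6985 vs cont=51.5709 → 56.6985 [stop]  node(1,1) S=102.2878 payoff=35.5822 vs cont=30.4546 → 35.5822 [stop]  ⇒ S*(1)=102.2878
t_0: node(0,0) S=91.1200 payoff=46.7500 vs cont=41.6224 → 46.7500 [stop]  ⇒ S*(0)=91.1200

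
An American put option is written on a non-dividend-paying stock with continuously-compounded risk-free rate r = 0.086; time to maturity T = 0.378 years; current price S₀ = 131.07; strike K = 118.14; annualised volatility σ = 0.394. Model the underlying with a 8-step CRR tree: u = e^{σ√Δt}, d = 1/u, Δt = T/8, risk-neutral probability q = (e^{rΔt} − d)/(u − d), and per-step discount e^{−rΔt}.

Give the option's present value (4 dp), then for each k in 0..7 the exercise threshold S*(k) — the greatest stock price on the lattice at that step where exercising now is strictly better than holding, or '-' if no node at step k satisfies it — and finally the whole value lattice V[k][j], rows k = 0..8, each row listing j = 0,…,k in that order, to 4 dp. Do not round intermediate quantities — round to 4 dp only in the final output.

price = 5.7543
boundary = - - - - 93.0517 85.4141 93.0517 101.3723
tree:
5.7543
8.7127 2.8701
12.8319 4.7026 1.0779
18.2912 7.5275 1.9422 0.2304
25.0883 11.7057 3.4493 0.4649 0.0000
32.7259 17.5483 6.0126 0.9379 0.0000 0.0000
39.7366 25.0883 10.2209 1.8923 0.0000 0.0000 0.0000
46.1719 32.7259 16.7677 3.8180 0.0000 0.0000 0.0000 0.0000
52.0790 39.7366 25.0883 7.7032 0.0000 0.0000 0.0000 0.0000 0.0000

Δt=0.04725  u=1.08942  d=0.91792  q=0.50234  discount=0.99594
step 8 (expiry): payoffs max(K−S,0) = 52.0790 39.7366 25.0883 7.7032 0.0000 0.0000 0.0000 0.0000 0.0000
step 7: (k=7,j=0): S=71.9681, (K−S)⁺=46.1719, hold=45.6928 ⇒ V=46.1719 exercise | (k=7,j=1): S=85.4141, (K−S)⁺=32.7259, hold=32.2468 ⇒ V=32.7259 exercise | (k=7,j=2): S=101.3723, (K−S)⁺=16.7677, hold=16.2887 ⇒ V=16.7677 exercise | (k=7,j=3): S=120.3119, (K−S)⁺=0.0000, hold=3.8180 ⇒ V=3.8180 continue | (k=7,j=4): S=142.7901, (K−S)⁺=0.0000, hold=0.0000 ⇒ V=0.0000 continue | (k=7,j=5): S=169.4679, (K−S)⁺=0.0000, hold=0.0000 ⇒ V=0.0000 continue | (k=7,j=6): S=201.1301, (K−S)⁺=0.0000, hold=0.0000 ⇒ V=0.0000 continue | (k=7,j=7): S=238.7077, (K−S)⁺=0.0000, hold=0.0000 ⇒ V=0.0000 continue  boundary S*=101.3723
step 6: (k=6,j=0): S=78.4034, (K−S)⁺=39.7366, hold=39.2575 ⇒ V=39.7366 exercise | (k=6,j=1): S=93.0517, (K−S)⁺=25.0883, hold=24.6092 ⇒ V=25.0883 exercise | (k=6,j=2): S=110.4368, (K−S)⁺=7.7032, hold=10.2209 ⇒ V=10.2209 continue | (k=6,j=3): S=131.0700, (K−S)⁺=0.0000, hold=1.8923 ⇒ V=1.8923 continue | (k=6,j=4): S=155.5581, (K−S)⁺=0.0000, hold=0.0000 ⇒ V=0.0000 continue | (k=6,j=5): S=184.6215, (K−S)⁺=0.0000, hold=0.0000 ⇒ V=0.0000 continue | (k=6,j=6): S=219.1148, (K−S)⁺=0.0000, hold=0.0000 ⇒ V=0.0000 continue  boundary S*=93.0517
step 5: (k=5,j=0): S=85.4141, (K−S)⁺=32.7259, hold=32.2468 ⇒ V=32.7259 exercise | (k=5,j=1): S=101.3723, (K−S)⁺=16.7677, hold=17.5483 ⇒ V=17.5483 continue | (k=5,j=2): S=120.3119, (K−S)⁺=0.0000, hold=6.0126 ⇒ V=6.0126 continue | (k=5,j=3): S=142.7901, (K−S)⁺=0.0000, hold=0.9379 ⇒ V=0.9379 continue | (k=5,j=4): S=169.4679, (K−S)⁺=0.0000, hold=0.0000 ⇒ V=0.0000 continue | (k=5,j=5): S=201.1301, (K−S)⁺=0.0000, hold=0.0000 ⇒ V=0.0000 continue  boundary S*=85.4141
step 4: (k=4,j=0): S=93.0517, (K−S)⁺=25.0883, hold=24.9997 ⇒ V=25.0883 exercise | (k=4,j=1): S=110.4368, (K−S)⁺=7.7032, hold=11.7057 ⇒ V=11.7057 continue | (k=4,j=2): S=131.0700, (K−S)⁺=0.0000, hold=3.4493 ⇒ V=3.4493 continue | (k=4,j=3): S=155.5581, (K−S)⁺=0.0000, hold=0.4649 ⇒ V=0.4649 continue | (k=4,j=4): S=184.6215, (K−S)⁺=0.0000, hold=0.0000 ⇒ V=0.0000 continue  boundary S*=93.0517
step 3: (k=3,j=0): S=101.3723, (K−S)⁺=16.7677, hold=18.2912 ⇒ V=18.2912 continue | (k=3,j=1): S=120.3119, (K−S)⁺=0.0000, hold=7.5275 ⇒ V=7.5275 continue | (k=3,j=2): S=142.7901, (K−S)⁺=0.0000, hold=1.9422 ⇒ V=1.9422 continue | (k=3,j=3): S=169.4679, (K−S)⁺=0.0000, hold=0.2304 ⇒ V=0.2304 continue  boundary S*=-
step 2: (k=2,j=0): S=110.4368, (K−S)⁺=7.7032, hold=12.8319 ⇒ V=12.8319 continue | (k=2,j=1): S=131.0700, (K−S)⁺=0.0000, hold=4.7026 ⇒ V=4.7026 continue | (k=2,j=2): S=155.5581, (K−S)⁺=0.0000, hold=1.0779 ⇒ V=1.0779 continue  boundary S*=-
step 1: (k=1,j=0): S=120.3119, (K−S)⁺=0.0000, hold=8.7127 ⇒ V=8.7127 continue | (k=1,j=1): S=142.7901, (K−S)⁺=0.0000, hold=2.8701 ⇒ V=2.8701 continue  boundary S*=-
step 0: (k=0,j=0): S=131.0700, (K−S)⁺=0.0000, hold=5.7543 ⇒ V=5.7543 continue  boundary S*=-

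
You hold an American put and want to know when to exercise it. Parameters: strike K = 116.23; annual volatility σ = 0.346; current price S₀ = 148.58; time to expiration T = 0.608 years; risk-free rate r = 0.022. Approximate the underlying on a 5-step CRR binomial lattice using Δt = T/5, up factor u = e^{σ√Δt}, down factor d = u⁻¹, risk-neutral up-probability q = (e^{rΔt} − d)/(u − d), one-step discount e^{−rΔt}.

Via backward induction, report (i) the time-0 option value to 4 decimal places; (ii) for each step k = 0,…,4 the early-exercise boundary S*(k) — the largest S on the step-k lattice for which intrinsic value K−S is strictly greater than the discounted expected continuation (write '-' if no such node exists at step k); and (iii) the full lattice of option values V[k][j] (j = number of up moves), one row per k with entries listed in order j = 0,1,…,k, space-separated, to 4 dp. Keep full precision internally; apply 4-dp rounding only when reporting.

price = 3.5215
boundary = - - - - 91.6985
tree:
3.5215
5.9528 0.9172
9.8574 1.7718 0.0000
15.8706 3.4228 0.0000 0.0000
24.5315 6.6119 0.0000 0.0000 0.0000
34.9539 12.7725 0.0000 0.0000 0.0000 0.0000

params: Δt=0.12160 u=1.12823 d=0.88634 q=0.48095 e^(-rΔt)=0.99733
t_5 payoffs: 34.9539 12.7725 0.0000 0.0000 0.0000 0.0000
t_4: node(4,0) S=91.6985 payoff=24.5315 vs cont=24.2210 → 24.5315 [stop]  node(4,1) S=116.7243 payoff=0.0000 vs cont=6.6119 → 6.6119 [wait]  node(4,2) S=148.5800 payoff=0.0000 vs cont=0.0000 → 0.0000 [wait]  node(4,3) S=189.1295 payoff=0.0000 vs cont=0.0000 → 0.0000 [wait]  node(4,4) S=240.7456 payoff=0.0000 vs cont=0.0000 → 0.0000 [wait]  ⇒ S*(4)=91.6985
t_3: node(3,0) S=103.4575 payoff=12.7725 vs cont=15.8706 → 15.8706 [wait]  node(3,1) S=131.6924 payoff=0.0000 vs cont=3.4228 → 3.4228 [wait]  node(3,2) S=167.6331 payoff=0.0000 vs cont=0.0000 → 0.0000 [wait]  node(3,3) S=213.3825 payoff=0.0000 vs cont=0.0000 → 0.0000 [wait]  ⇒ S*(3)=-
t_2: node(2,0) S=116.7243 payoff=0.0000 vs cont=9.8574 → 9.8574 [wait]  node(2,1) S=148.5800 payoff=0.0000 vs cont=1.7718 → 1.7718 [wait]  node(2,2) S=189.1295 payoff=0.0000 vs cont=0.0000 → 0.0000 [wait]  ⇒ S*(2)=-
t_1: node(1,0) S=131.6924 payoff=0.0000 vs cont=5.9528 → 5.9528 [wait]  node(1,1) S=167.6331 payoff=0.0000 vs cont=0.9172 → 0.9172 [wait]  ⇒ S*(1)=-
t_0: node(0,0) S=148.5800 payoff=0.0000 vs cont=3.5215 → 3.5215 [wait]  ⇒ S*(0)=-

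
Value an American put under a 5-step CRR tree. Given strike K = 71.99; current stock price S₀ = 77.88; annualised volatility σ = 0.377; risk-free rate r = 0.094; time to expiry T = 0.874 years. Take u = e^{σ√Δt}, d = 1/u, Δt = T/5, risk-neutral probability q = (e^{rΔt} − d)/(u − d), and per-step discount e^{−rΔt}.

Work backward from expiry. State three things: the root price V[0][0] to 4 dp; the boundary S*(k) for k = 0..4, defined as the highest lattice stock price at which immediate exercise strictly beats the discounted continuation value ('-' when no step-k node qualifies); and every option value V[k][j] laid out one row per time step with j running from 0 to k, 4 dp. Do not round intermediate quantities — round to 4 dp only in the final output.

Δt=0.17480  u=1.17072  d=0.85417  q=0.51301  discount=0.98370
step 5 (expiry): payoffs max(K−S,0) = 36.5774 23.4539 5.4669 0.0000 0.0000 0.0000
step 4: (k=4,j=0): S=41.4583, (K−S)⁺=30.5317, hold=29.3585 ⇒ V=30.5317 exercise | (k=4,j=1): S=56.8223, (K−S)⁺=15.1677, hold=13.9945 ⇒ V=15.1677 exercise | (k=4,j=2): S=77.8800, (K−S)⁺=0.0000, hold=2.6189 ⇒ V=2.6189 continue | (k=4,j=3): S=106.7415, (K−S)⁺=0.0000, hold=0.0000 ⇒ V=0.0000 continue | (k=4,j=4): S=146.2987, (K−S)⁺=0.0000, hold=0.0000 ⇒ V=0.0000 continue  boundary S*=56.8223
step 3: (k=3,j=0): S=48.5361, (K−S)⁺=23.4539, hold=22.2807 ⇒ V=23.4539 exercise | (k=3,j=1): S=66.5231, (K−S)⁺=5.4669, hold=8.5878 ⇒ V=8.5878 continue | (k=3,j=2): S=91.1758, (K−S)⁺=0.0000, hold=1.2546 ⇒ V=1.2546 continue | (k=3,j=3): S=124.9645, (K−S)⁺=0.0000, hold=0.0000 ⇒ V=0.0000 continue  boundary S*=48.5361
step 2: (k=2,j=0): S=56.8223, (K−S)⁺=15.1677, hold=15.5694 ⇒ V=15.5694 continue | (k=2,j=1): S=77.8800, (K−S)⁺=0.0000, hold=4.7471 ⇒ V=4.7471 continue | (k=2,j=2): S=106.7415, (K−S)⁺=0.0000, hold=0.6010 ⇒ V=0.6010 continue  boundary S*=-
step 1: (k=1,j=0): S=66.5231, (K−S)⁺=5.4669, hold=9.8542 ⇒ V=9.8542 continue | (k=1,j=1): S=91.1758, (K−S)⁺=0.0000, hold=2.5774 ⇒ V=2.5774 continue  boundary S*=-
step 0: (k=0,j=0): S=77.8800, (K−S)⁺=0.0000, hold=6.0214 ⇒ V=6.0214 continue  boundary S*=-

price = 6.0214
boundary = - - - 48.5361 56.8223
tree:
6.0214
9.8542 2.5774
15.5694 4.7471 0.6010
23.4539 8.5878 1.2546 0.0000
30.5317 15.1677 2.6189 0.0000 0.0000
36.5774 23.4539 5.4669 0.0000 0.0000 0.0000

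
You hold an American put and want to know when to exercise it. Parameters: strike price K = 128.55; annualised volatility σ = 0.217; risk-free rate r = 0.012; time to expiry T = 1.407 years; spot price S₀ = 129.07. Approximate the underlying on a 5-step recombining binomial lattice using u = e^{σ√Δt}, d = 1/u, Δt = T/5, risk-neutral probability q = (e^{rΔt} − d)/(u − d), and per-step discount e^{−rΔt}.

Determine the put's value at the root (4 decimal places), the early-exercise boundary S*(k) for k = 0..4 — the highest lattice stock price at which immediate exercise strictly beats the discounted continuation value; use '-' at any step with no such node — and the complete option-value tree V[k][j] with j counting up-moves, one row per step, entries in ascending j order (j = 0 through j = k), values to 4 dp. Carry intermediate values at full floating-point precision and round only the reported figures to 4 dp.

price = 12.6417
boundary = - - - 91.3792 102.5274
tree:
12.6417
18.8698 6.1406
27.1252 10.2671 1.8176
37.1708 16.6859 3.5476 0.0000
47.1068 26.0226 6.9241 0.0000 0.0000
55.9625 37.1708 13.5143 0.0000 0.0000 0.0000

Δt=0.28140  u=1.12200  d=0.89127  q=0.48591  discount=0.99663
step 5 (expiry): payoffs max(K−S,0) = 55.9625 37.1708 13.5143 0.0000 0.0000 0.0000
step 4: (k=4,j=0): S=81.4432, (K−S)⁺=47.1068, hold=46.6735 ⇒ V=47.1068 exercise | (k=4,j=1): S=102.5274, (K−S)⁺=26.0226, hold=25.5892 ⇒ V=26.0226 exercise | (k=4,j=2): S=129.0700, (K−S)⁺=0.0000, hold=6.9241 ⇒ V=6.9241 continue | (k=4,j=3): S=162.4840, (K−S)⁺=0.0000, hold=0.0000 ⇒ V=0.0000 continue | (k=4,j=4): S=204.5483, (K−S)⁺=0.0000, hold=0.0000 ⇒ V=0.0000 continue  boundary S*=102.5274
step 3: (k=3,j=0): S=91.3792, (K−S)⁺=37.1708, hold=36.7374 ⇒ V=37.1708 exercise | (k=3,j=1): S=115.0357, (K−S)⁺=13.5143, hold=16.6859 ⇒ V=16.6859 continue | (k=3,j=2): S=144.8165, (K−S)⁺=0.0000, hold=3.5476 ⇒ V=3.5476 continue | (k=3,j=3): S=182.3070, (K−S)⁺=0.0000, hold=0.0000 ⇒ V=0.0000 continue  boundary S*=91.3792
step 2: (k=2,j=0): S=102.5274, (K−S)⁺=26.0226, hold=27.1252 ⇒ V=27.1252 continue | (k=2,j=1): S=129.0700, (K−S)⁺=0.0000, hold=10.2671 ⇒ V=10.2671 continue | (k=2,j=2): S=162.4840, (K−S)⁺=0.0000, hold=1.8176 ⇒ V=1.8176 continue  boundary S*=-
step 1: (k=1,j=0): S=115.0357, (K−S)⁺=13.5143, hold=18.8698 ⇒ V=18.8698 continue | (k=1,j=1): S=144.8165, (K−S)⁺=0.0000, hold=6.1406 ⇒ V=6.1406 continue  boundary S*=-
step 0: (k=0,j=0): S=129.0700, (K−S)⁺=0.0000, hold=12.6417 ⇒ V=12.6417 continue  boundary S*=-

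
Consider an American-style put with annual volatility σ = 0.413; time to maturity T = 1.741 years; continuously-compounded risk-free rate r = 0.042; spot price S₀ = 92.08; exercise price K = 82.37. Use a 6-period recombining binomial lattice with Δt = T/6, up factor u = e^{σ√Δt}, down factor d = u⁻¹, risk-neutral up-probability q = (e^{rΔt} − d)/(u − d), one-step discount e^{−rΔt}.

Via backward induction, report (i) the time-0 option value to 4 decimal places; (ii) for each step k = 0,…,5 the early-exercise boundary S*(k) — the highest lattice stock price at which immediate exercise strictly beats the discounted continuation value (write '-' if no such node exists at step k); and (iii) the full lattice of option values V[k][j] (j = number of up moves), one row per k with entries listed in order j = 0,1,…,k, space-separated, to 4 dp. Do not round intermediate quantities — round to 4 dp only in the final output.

price = 12.0099
boundary = - - - 47.2401 37.8175 47.2401
tree:
12.0099
17.8141 5.8276
25.5465 9.6252 1.7299
35.1299 15.4874 3.3161 0.0000
44.5525 24.0072 6.3568 0.0000 0.0000
52.0956 35.1299 12.1858 0.0000 0.0000 0.0000
58.1342 44.5525 23.3595 0.0000 0.0000 0.0000 0.0000

Δt=0.29017  u=1.24916  d=0.80054  q=0.47194  discount=0.98789
step 6 (expiry): payoffs max(K−S,0) = 58.1342 44.5525 23.3595 0.0000 0.0000 0.0000 0.0000
step 5: (k=5,j=0): S=30.2744, (K−S)⁺=52.0956, hold=51.0979 ⇒ V=52.0956 exercise | (k=5,j=1): S=47.2401, (K−S)⁺=35.1299, hold=34.1321 ⇒ V=35.1299 exercise | (k=5,j=2): S=73.7135, (K−S)⁺=8.6565, hold=12.1858 ⇒ V=12.1858 continue | (k=5,j=3): S=115.0226, (K−S)⁺=0.0000, hold=0.0000 ⇒ V=0.0000 continue | (k=5,j=4): S=179.4814, (K−S)⁺=0.0000, hold=0.0000 ⇒ V=0.0000 continue | (k=5,j=5): S=280.0628, (K−S)⁺=0.0000, hold=0.0000 ⇒ V=0.0000 continue  boundary S*=47.2401
step 4: (k=4,j=0): S=37.8175, (K−S)⁺=44.5525, hold=43.5547 ⇒ V=44.5525 exercise | (k=4,j=1): S=59.0105, (K−S)⁺=23.3595, hold=24.0072 ⇒ V=24.0072 continue | (k=4,j=2): S=92.0800, (K−S)⁺=0.0000, hold=6.3568 ⇒ V=6.3568 continue | (k=4,j=3): S=143.6817, (K−S)⁺=0.0000, hold=0.0000 ⇒ V=0.0000 continue | (k=4,j=4): S=224.2009, (K−S)⁺=0.0000, hold=0.0000 ⇒ V=0.0000 continue  boundary S*=37.8175
step 3: (k=3,j=0): S=47.2401, (K−S)⁺=35.1299, hold=34.4341 ⇒ V=35.1299 exercise | (k=3,j=1): S=73.7135, (K−S)⁺=8.6565, hold=15.4874 ⇒ V=15.4874 continue | (k=3,j=2): S=115.0226, (K−S)⁺=0.0000, hold=3.3161 ⇒ V=3.3161 continue | (k=3,j=3): S=179.4814, (K−S)⁺=0.0000, hold=0.0000 ⇒ V=0.0000 continue  boundary S*=47.2401
step 2: (k=2,j=0): S=59.0105, (K−S)⁺=23.3595, hold=25.5465 ⇒ V=25.5465 continue | (k=2,j=1): S=92.0800, (K−S)⁺=0.0000, hold=9.6252 ⇒ V=9.6252 continue | (k=2,j=2): S=143.6817, (K−S)⁺=0.0000, hold=1.7299 ⇒ V=1.7299 continue  boundary S*=-
step 1: (k=1,j=0): S=73.7135, (K−S)⁺=8.6565, hold=17.8141 ⇒ V=17.8141 continue | (k=1,j=1): S=115.0226, (K−S)⁺=0.0000, hold=5.8276 ⇒ V=5.8276 continue  boundary S*=-
step 0: (k=0,j=0): S=92.0800, (K−S)⁺=0.0000, hold=12.0099 ⇒ V=12.0099 continue  boundary S*=-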